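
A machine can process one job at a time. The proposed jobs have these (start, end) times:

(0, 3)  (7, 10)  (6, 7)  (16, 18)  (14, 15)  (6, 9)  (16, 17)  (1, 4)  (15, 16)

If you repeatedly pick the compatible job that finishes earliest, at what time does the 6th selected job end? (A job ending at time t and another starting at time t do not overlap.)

17

Order by finish time; keep every interval that doesn't clash with the previous kept one.
Sorted by end: (0,3)  (1,4)  (6,7)  (6,9)  (7,10)  (14,15)  (15,16)  (16,17)  (16,18)
take (0,3); skip (1,4); take (6,7); take (7,10); take (14,15); take (15,16); take (16,17).
Selected: (0,3) (6,7) (7,10) (14,15) (15,16) (16,17)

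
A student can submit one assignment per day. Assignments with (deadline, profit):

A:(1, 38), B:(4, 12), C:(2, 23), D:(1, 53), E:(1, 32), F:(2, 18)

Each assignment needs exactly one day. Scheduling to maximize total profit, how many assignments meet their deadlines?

Take jobs in profit order; each goes to the latest open slot no later than its deadline.
Profit order: D=53 A=38 E=32 C=23 F=18 B=12
Assign: D→slot 1, A skipped, E skipped, C→slot 2, F skipped, B→slot 4.
Slots: [1:D] [2:C] [4:B]
3 of 6 scheduled.

3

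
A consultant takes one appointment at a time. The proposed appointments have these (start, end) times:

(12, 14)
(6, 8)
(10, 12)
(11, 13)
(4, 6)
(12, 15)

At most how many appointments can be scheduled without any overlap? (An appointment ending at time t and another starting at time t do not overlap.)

Sort by end time and greedily take each interval whose start is ≥ the last chosen end.
Sorted by end: (4,6)  (6,8)  (10,12)  (11,13)  (12,14)  (12,15)
take (4,6); take (6,8); take (10,12); skip (11,13); take (12,14).
Selected 4 appointments.

4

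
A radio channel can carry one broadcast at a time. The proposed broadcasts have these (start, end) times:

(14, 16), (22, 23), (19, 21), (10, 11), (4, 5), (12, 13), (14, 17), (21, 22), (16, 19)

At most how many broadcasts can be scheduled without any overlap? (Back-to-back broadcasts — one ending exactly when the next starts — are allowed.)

Sort by end time and greedily take each interval whose start is ≥ the last chosen end.
Sorted by end: (4,5)  (10,11)  (12,13)  (14,16)  (14,17)  (16,19)  (19,21)  (21,22)  (22,23)
take (4,5); take (10,11); take (12,13); take (14,16); skip (14,17); take (16,19); take (19,21); take (21,22); take (22,23).
Selected 8 broadcasts.

8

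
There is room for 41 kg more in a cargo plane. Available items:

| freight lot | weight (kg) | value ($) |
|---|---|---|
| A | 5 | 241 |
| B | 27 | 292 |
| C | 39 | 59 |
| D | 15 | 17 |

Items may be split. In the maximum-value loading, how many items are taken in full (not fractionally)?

2

Order: A (241/5=48.20) > B (292/27=10.81) > C (59/39=1.51) > D (17/15=1.13)
Fill: take A (5 @ 241) → take B (27 @ 292) → take 9/39 of C → 13.62; 41/41 used.
2 item(s) taken whole; one partial (take 9/39 of C).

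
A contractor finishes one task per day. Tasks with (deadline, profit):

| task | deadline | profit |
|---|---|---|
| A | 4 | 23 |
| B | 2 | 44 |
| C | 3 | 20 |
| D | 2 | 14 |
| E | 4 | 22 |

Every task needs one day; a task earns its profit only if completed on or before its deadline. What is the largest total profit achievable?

Take jobs in profit order; each goes to the latest open slot no later than its deadline.
Profit order: B=44 A=23 E=22 C=20 D=14
Assign: B→slot 2, A→slot 4, E→slot 3, C→slot 1, D skipped.
Slots: [1:C] [2:B] [3:E] [4:A]
Profit = 20 + 44 + 22 + 23 = 109

109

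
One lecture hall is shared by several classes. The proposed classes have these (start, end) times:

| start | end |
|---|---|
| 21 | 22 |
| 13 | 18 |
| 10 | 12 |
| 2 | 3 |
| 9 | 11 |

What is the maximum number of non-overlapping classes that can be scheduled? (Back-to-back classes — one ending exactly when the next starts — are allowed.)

Sorted by end: (2,3)  (9,11)  (10,12)  (13,18)  (21,22)
take (2,3); take (9,11); take (13,18); take (21,22).
Selected 4 classes.

4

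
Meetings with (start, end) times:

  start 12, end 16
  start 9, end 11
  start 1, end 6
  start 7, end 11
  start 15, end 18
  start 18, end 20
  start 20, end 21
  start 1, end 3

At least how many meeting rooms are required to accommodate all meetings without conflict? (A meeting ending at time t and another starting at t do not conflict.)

2

The answer is the maximum number of intervals overlapping at any instant.
starts: [1, 1, 7, 9, 12, 15, 18, 20]
ends:   [3, 6, 11, 11, 16, 18, 20, 21]
s1→1 s1→2  — peak 2.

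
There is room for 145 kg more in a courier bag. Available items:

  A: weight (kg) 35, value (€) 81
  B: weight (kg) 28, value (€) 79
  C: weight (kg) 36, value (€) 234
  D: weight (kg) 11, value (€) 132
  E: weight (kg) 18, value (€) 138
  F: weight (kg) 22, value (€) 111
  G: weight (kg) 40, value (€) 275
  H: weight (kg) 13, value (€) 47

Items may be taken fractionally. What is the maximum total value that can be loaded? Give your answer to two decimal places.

Ratios (sorted): D 12.00, E 7.67, G 6.88, C 6.50, F 5.05, H 3.62, B 2.82, A 2.31
take D (11 @ 132); take E (18 @ 138); take G (40 @ 275); take C (36 @ 234); take F (22 @ 111); take H (13 @ 47); take 5/28 of B → 14.11. Capacity used 145/145.
Total value = 951.11

951.11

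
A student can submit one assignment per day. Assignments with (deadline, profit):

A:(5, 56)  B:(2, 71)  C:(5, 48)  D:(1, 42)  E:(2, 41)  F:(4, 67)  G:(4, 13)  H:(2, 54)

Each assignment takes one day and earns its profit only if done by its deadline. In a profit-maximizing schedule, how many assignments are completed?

5

By profit: B(d2,71), F(d4,67), A(d5,56), H(d2,54), C(d5,48), D(d1,42), E(d2,41), G(d4,13)
B→slot 2; F→slot 4; A→slot 5; H→slot 1; C→slot 3; D skipped; E skipped; G skipped.
5 of 8 scheduled.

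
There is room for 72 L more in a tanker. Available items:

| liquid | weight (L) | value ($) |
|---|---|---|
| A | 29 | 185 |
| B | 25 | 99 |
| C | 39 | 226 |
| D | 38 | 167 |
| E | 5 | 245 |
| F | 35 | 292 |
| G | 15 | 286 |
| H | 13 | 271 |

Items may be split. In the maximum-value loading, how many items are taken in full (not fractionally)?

4

Order: E (245/5=49.00) > H (271/13=20.85) > G (286/15=19.07) > F (292/35=8.34) > A (185/29=6.38) > C (226/39=5.79) > D (167/38=4.39) > B (99/25=3.96)
Fill: take E (5 @ 245) → take H (13 @ 271) → take G (15 @ 286) → take F (35 @ 292) → take 4/29 of A → 25.52; 72/72 used.
4 item(s) taken whole; one partial (take 4/29 of A).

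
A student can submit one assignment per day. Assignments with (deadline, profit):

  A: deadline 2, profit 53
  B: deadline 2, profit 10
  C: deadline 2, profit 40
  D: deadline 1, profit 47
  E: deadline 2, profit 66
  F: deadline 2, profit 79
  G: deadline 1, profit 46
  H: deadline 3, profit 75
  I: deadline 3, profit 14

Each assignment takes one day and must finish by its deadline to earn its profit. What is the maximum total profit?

220

Take jobs in profit order; each goes to the latest open slot no later than its deadline.
Profit order: F=79 H=75 E=66 A=53 D=47 G=46 C=40 I=14 B=10
Assign: F→slot 2, H→slot 3, E→slot 1, A skipped, D skipped, G skipped, C skipped, I skipped, B skipped.
Slots: [1:E] [2:F] [3:H]
Profit = 66 + 79 + 75 = 220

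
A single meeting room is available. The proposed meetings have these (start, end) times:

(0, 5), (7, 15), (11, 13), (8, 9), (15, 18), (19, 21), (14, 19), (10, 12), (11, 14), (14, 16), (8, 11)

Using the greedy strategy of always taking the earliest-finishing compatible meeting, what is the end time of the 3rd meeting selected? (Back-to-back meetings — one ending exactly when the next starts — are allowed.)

Sorted by end: (0,5)  (8,9)  (8,11)  (10,12)  (11,13)  (11,14)  (7,15)  (14,16)  (15,18)  (14,19)  (19,21)
take (0,5); take (8,9); take (10,12); skip (11,14); take (14,16); skip (15,18); skip (14,19); take (19,21).
Selected: (0,5) (8,9) (10,12) (14,16) (19,21)

12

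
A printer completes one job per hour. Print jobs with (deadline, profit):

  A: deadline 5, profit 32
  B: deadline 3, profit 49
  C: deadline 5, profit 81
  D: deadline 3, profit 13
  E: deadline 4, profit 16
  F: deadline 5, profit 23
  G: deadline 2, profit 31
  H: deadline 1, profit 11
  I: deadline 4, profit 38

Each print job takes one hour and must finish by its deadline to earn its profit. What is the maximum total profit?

231

Profit order: C=81 B=49 I=38 A=32 G=31 F=23 E=16 D=13 H=11
Assign: C→slot 5, B→slot 3, I→slot 4, A→slot 2, G→slot 1, F skipped, E skipped, D skipped, H skipped.
Slots: [1:G] [2:A] [3:B] [4:I] [5:C]
Profit = 31 + 32 + 49 + 38 + 81 = 231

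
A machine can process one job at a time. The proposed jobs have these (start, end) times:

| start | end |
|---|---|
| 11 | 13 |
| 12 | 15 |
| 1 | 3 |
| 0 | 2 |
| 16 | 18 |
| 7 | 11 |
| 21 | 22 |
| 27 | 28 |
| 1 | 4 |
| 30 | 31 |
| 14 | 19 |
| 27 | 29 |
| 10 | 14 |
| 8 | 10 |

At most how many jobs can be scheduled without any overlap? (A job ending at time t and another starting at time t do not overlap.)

Greedy by earliest finish: after sorting by end time, pick each interval compatible with the last pick.
Sorted by end: (0,2)  (1,3)  (1,4)  (8,10)  (7,11)  (11,13)  (10,14)  (12,15)  (16,18)  (14,19)  (21,22)  (27,28)  (27,29)  (30,31)
take (0,2); take (8,10); skip (7,11); take (11,13); take (16,18); skip (14,19); take (21,22); take (27,28); take (30,31).
Selected 7 jobs.

7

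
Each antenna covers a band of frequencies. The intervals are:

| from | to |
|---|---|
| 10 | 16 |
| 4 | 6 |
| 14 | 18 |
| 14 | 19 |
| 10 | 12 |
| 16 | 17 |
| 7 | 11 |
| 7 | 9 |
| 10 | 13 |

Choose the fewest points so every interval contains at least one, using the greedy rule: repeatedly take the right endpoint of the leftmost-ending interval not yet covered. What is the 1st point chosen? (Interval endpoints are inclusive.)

By right end: [4,6]  [7,9]  [7,11]  [10,12]  [10,13]  [10,16]  [16,17]  [14,18]  [14,19]
[4,6] uncovered → point at 6; [7,9] uncovered → point at 9; [10,12] uncovered → point at 12; [16,17] uncovered → point at 17.
Points: 6, 9, 12, 17 (4 total).

6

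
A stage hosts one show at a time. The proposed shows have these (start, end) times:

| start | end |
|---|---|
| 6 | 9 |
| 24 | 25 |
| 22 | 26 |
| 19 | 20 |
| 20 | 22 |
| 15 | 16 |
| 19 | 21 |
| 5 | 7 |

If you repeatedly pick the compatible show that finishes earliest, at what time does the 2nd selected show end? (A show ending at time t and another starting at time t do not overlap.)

Sorted by end: (5,7)  (6,9)  (15,16)  (19,20)  (19,21)  (20,22)  (24,25)  (22,26)
take (5,7); take (15,16); take (19,20); take (20,22); take (24,25); skip (22,26).
Selected: (5,7) (15,16) (19,20) (20,22) (24,25)

16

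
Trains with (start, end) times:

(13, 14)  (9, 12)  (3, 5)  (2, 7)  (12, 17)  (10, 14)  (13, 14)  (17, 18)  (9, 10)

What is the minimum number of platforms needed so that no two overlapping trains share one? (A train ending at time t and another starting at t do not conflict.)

The answer is the maximum number of intervals overlapping at any instant.
Events (time:±→running): 2:+→1 3:+→2 5:-→1 7:-→0 9:+→1 9:+→2 10:-→1 10:+→2 12:-→1 12:+→2 13:+→3 13:+→4 … peak 4.

4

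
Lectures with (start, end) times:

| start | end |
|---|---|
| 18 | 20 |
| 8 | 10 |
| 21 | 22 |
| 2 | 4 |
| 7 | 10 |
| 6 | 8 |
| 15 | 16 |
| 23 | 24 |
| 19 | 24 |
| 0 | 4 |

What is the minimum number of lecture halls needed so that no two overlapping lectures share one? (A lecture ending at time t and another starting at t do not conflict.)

The answer is the maximum number of intervals overlapping at any instant.
Events (time:±→running): 0:+→1 2:+→2 … peak 2.

2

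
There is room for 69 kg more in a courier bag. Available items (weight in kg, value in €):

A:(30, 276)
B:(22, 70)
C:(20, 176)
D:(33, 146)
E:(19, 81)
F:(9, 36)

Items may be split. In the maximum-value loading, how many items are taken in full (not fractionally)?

2

Sort by value per unit weight and fill in that order.
Ratios (sorted): A 9.20, C 8.80, D 4.42, E 4.26, F 4.00, B 3.18
take A (30 @ 276); take C (20 @ 176); take 19/33 of D → 84.06. Capacity used 69/69.
2 item(s) taken whole; one partial (take 19/33 of D).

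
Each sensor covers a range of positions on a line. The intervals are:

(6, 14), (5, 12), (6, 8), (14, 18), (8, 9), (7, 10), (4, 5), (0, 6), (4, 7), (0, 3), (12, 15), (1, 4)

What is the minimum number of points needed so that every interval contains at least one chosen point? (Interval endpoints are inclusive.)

Sort by right endpoint; whenever an interval is uncovered, place a point at its right end.
By right end: [0,3]  [1,4]  [4,5]  [0,6]  [4,7]  [6,8]  [8,9]  [7,10]  [5,12]  [6,14]  [12,15]  [14,18]
[0,3] uncovered → point at 3; [4,5] uncovered → point at 5; [6,8] uncovered → point at 8; [12,15] uncovered → point at 15.
Points: 3, 5, 8, 15 (4 total).

4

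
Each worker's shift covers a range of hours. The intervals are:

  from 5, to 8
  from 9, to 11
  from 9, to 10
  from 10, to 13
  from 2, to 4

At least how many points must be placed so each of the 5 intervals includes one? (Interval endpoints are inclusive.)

3

Sorted: [2,4] [5,8] [9,10] [9,11] [10,13]
{[2,4]} hit by 4; {[5,8]} hit by 8; {[9,10],[9,11],[10,13]} hit by 10.
Points: 4, 8, 10 (3 total).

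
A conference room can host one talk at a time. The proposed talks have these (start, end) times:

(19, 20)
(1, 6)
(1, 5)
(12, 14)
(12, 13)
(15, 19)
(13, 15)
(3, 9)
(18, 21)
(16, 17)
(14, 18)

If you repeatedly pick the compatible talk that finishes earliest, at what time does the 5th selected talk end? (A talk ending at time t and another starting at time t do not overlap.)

By end time: (1,5), (1,6), (3,9), (12,13), (12,14), (13,15), (16,17), (14,18), (15,19), (19,20), (18,21).
Pick (1,5); next start ≥ 5 → (12,13); next start ≥ 13 → (13,15); next start ≥ 15 → (16,17); next start ≥ 17 → (19,20).
Selected: (1,5) (12,13) (13,15) (16,17) (19,20)

20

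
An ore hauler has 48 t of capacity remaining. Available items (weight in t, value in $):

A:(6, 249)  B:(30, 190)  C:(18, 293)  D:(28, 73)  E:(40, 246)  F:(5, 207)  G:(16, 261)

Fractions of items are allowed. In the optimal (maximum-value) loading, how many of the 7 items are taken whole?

Ratios (sorted): A 41.50, F 41.40, G 16.31, C 16.28, B 6.33, E 6.15, D 2.61
take A (6 @ 249); take F (5 @ 207); take G (16 @ 261); take C (18 @ 293); take 3/30 of B → 19.00. Capacity used 48/48.
4 item(s) taken whole; one partial (take 3/30 of B).

4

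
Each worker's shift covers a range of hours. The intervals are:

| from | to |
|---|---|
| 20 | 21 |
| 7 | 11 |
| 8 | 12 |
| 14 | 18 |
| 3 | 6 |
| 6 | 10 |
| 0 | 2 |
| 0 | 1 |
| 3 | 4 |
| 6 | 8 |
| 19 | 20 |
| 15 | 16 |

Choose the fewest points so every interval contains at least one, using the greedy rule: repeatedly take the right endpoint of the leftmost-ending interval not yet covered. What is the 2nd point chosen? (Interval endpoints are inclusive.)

Sorted: [0,1] [0,2] [3,4] [3,6] [6,8] [6,10] [7,11] [8,12] [15,16] [14,18] [19,20] [20,21]
{[0,1],[0,2]} hit by 1; {[3,4],[3,6]} hit by 4; {[6,8],[6,10],[7,11],[8,12]} hit by 8; {[15,16],[14,18]} hit by 16; {[19,20],[20,21]} hit by 20.
Points: 1, 4, 8, 16, 20 (5 total).

4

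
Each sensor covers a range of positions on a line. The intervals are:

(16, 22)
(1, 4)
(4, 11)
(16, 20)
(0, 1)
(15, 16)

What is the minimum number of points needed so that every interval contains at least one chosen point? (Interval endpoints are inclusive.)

By right end: [0,1]  [1,4]  [4,11]  [15,16]  [16,20]  [16,22]
[0,1] uncovered → point at 1; [4,11] uncovered → point at 11; [15,16] uncovered → point at 16.
Points: 1, 11, 16 (3 total).

3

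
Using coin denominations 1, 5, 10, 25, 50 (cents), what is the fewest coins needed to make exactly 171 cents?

Greedy: take as many of the largest coin as possible, then repeat with the remainder.
171 − 3×50→21 − 2×10→1 − 1×1→0
Total coins = 3 + 2 + 1 = 6

6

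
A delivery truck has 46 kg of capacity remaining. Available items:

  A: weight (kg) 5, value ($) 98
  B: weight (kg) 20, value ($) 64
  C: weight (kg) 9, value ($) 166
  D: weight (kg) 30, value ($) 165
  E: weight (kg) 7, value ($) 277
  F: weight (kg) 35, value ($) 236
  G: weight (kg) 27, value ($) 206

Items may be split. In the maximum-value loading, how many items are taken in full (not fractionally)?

Greedy by value/weight ratio, highest first.
Ratios (sorted): E 39.57, A 19.60, C 18.44, G 7.63, F 6.74, D 5.50, B 3.20
take E (7 @ 277); take A (5 @ 98); take C (9 @ 166); take 25/27 of G → 190.74. Capacity used 46/46.
3 item(s) taken whole; one partial (take 25/27 of G).

3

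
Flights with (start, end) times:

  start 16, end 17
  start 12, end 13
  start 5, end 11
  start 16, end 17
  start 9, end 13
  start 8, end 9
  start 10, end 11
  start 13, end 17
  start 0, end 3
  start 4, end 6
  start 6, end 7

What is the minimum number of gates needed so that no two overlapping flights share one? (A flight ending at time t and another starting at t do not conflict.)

3

Count concurrent intervals with a sweep; the peak is the room count.
starts: [0, 4, 5, 6, 8, 9, 10, 12, 13, 16, 16]
ends:   [3, 6, 7, 9, 11, 11, 13, 13, 17, 17, 17]
s0→1 e3→0 s4→1 s5→2 e6→1 s6→2 e7→1 s8→2 e9→1 s9→2 s10→3  — peak 3.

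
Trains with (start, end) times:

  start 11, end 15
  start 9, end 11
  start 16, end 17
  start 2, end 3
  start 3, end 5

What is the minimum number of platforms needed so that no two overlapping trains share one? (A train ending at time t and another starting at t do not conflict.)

1

Events (time:±→running): 2:+→1 … peak 1.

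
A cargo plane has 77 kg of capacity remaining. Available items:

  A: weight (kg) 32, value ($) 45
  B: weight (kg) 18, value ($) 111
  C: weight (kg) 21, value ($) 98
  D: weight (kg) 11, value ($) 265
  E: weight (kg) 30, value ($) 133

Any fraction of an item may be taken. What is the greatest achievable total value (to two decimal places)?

593.70

Order: D (265/11=24.09) > B (111/18=6.17) > C (98/21=4.67) > E (133/30=4.43) > A (45/32=1.41)
Fill: take D (11 @ 265) → take B (18 @ 111) → take C (21 @ 98) → take 27/30 of E → 119.70; 77/77 used.
Total value = 593.70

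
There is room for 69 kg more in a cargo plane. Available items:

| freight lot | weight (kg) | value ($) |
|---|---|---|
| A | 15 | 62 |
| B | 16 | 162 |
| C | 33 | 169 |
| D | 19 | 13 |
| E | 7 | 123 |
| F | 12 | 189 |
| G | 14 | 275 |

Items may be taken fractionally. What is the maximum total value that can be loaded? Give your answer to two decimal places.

851.42

Greedy by value/weight ratio, highest first.
Order: G (275/14=19.64) > E (123/7=17.57) > F (189/12=15.75) > B (162/16=10.12) > C (169/33=5.12) > A (62/15=4.13) > D (13/19=0.68)
Fill: take G (14 @ 275) → take E (7 @ 123) → take F (12 @ 189) → take B (16 @ 162) → take 20/33 of C → 102.42; 69/69 used.
Total value = 851.42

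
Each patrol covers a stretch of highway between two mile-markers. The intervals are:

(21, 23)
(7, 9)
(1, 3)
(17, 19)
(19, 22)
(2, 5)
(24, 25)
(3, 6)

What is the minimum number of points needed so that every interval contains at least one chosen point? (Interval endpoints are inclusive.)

Sorted: [1,3] [2,5] [3,6] [7,9] [17,19] [19,22] [21,23] [24,25]
{[1,3],[2,5],[3,6]} hit by 3; {[7,9]} hit by 9; {[17,19],[19,22]} hit by 19; {[21,23]} hit by 23; {[24,25]} hit by 25.
Points: 3, 9, 19, 23, 25 (5 total).

5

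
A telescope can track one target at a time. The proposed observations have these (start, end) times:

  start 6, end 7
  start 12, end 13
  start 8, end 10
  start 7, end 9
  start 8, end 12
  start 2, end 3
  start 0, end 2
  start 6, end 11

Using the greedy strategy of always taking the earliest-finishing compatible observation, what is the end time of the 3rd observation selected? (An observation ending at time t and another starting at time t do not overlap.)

Order by finish time; keep every interval that doesn't clash with the previous kept one.
Sorted by end: (0,2)  (2,3)  (6,7)  (7,9)  (8,10)  (6,11)  (8,12)  (12,13)
take (0,2); take (2,3); take (6,7); take (7,9); skip (6,11); skip (8,12); take (12,13).
Selected: (0,2) (2,3) (6,7) (7,9) (12,13)

7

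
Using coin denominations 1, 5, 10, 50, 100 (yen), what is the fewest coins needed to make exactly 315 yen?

Use the largest denomination that fits, subtract, and repeat.
315 = 3×100 + 1×10 + 1×5
Total coins = 3 + 1 + 1 = 5

5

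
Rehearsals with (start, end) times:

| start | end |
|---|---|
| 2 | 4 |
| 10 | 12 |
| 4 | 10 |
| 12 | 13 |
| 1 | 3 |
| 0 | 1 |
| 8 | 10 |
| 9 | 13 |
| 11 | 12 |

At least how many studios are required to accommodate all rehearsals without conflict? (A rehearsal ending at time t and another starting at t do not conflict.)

The answer is the maximum number of intervals overlapping at any instant.
Events (time:±→running): 0:+→1 1:-→0 1:+→1 2:+→2 3:-→1 4:-→0 4:+→1 8:+→2 9:+→3 … peak 3.

3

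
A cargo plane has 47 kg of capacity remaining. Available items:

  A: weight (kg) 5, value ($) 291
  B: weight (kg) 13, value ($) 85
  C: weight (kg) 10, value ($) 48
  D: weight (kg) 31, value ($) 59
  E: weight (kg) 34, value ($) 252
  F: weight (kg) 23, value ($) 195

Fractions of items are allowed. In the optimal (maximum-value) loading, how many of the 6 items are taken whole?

2

Sort by value per unit weight and fill in that order.
Order: A (291/5=58.20) > F (195/23=8.48) > E (252/34=7.41) > B (85/13=6.54) > C (48/10=4.80) > D (59/31=1.90)
Fill: take A (5 @ 291) → take F (23 @ 195) → take 19/34 of E → 140.82; 47/47 used.
2 item(s) taken whole; one partial (take 19/34 of E).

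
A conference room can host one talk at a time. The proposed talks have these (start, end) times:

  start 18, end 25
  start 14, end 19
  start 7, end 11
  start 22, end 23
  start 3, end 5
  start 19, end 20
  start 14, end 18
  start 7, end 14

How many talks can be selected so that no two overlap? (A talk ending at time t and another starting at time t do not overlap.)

Sorted by end: (3,5)  (7,11)  (7,14)  (14,18)  (14,19)  (19,20)  (22,23)  (18,25)
take (3,5); take (7,11); skip (7,14); take (14,18); skip (14,19); take (19,20); take (22,23).
Selected 5 talks.

5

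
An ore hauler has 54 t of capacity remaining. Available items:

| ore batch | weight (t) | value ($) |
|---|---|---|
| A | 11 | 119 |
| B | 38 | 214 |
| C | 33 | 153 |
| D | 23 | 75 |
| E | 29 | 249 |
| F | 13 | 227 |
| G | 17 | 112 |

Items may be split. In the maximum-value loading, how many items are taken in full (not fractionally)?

3

Sort by value per unit weight and fill in that order.
Order: F (227/13=17.46) > A (119/11=10.82) > E (249/29=8.59) > G (112/17=6.59) > B (214/38=5.63) > C (153/33=4.64) > D (75/23=3.26)
Fill: take F (13 @ 227) → take A (11 @ 119) → take E (29 @ 249) → take 1/17 of G → 6.59; 54/54 used.
3 item(s) taken whole; one partial (take 1/17 of G).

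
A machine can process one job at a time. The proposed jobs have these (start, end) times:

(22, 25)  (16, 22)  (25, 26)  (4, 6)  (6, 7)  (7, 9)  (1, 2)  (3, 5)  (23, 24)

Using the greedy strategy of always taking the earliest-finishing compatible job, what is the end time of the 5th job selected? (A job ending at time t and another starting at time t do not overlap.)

22

By end time: (1,2), (3,5), (4,6), (6,7), (7,9), (16,22), (23,24), (22,25), (25,26).
Pick (1,2); next start ≥ 2 → (3,5); next start ≥ 5 → (6,7); next start ≥ 7 → (7,9); next start ≥ 9 → (16,22); next start ≥ 22 → (23,24); next start ≥ 24 → (25,26).
Selected: (1,2) (3,5) (6,7) (7,9) (16,22) (23,24) (25,26)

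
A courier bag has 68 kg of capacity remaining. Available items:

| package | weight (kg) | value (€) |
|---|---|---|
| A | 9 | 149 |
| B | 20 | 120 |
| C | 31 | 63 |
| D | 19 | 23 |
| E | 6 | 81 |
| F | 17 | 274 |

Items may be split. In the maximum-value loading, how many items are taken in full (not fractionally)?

4

Sort by value per unit weight and fill in that order.
Order: A (149/9=16.56) > F (274/17=16.12) > E (81/6=13.50) > B (120/20=6.00) > C (63/31=2.03) > D (23/19=1.21)
Fill: take A (9 @ 149) → take F (17 @ 274) → take E (6 @ 81) → take B (20 @ 120) → take 16/31 of C → 32.52; 68/68 used.
4 item(s) taken whole; one partial (take 16/31 of C).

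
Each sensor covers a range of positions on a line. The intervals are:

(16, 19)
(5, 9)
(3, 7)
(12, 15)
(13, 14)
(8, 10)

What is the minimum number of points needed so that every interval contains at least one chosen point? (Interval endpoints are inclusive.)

4

Sort by right endpoint; whenever an interval is uncovered, place a point at its right end.
Sorted: [3,7] [5,9] [8,10] [13,14] [12,15] [16,19]
{[3,7],[5,9]} hit by 7; {[8,10]} hit by 10; {[13,14],[12,15]} hit by 14; {[16,19]} hit by 19.
Points: 7, 10, 14, 19 (4 total).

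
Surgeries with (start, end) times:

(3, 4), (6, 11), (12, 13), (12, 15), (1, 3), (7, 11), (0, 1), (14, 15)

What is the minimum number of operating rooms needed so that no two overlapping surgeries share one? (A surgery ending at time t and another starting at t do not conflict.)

Count concurrent intervals with a sweep; the peak is the room count.
starts: [0, 1, 3, 6, 7, 12, 12, 14]
ends:   [1, 3, 4, 11, 11, 13, 15, 15]
s0→1 e1→0 s1→1 e3→0 s3→1 e4→0 s6→1 s7→2  — peak 2.

2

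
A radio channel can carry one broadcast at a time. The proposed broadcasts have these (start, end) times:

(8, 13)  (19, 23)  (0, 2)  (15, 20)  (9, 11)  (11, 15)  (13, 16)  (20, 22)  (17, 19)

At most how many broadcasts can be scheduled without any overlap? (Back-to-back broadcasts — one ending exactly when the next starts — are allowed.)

Greedy by earliest finish: after sorting by end time, pick each interval compatible with the last pick.
By end time: (0,2), (9,11), (8,13), (11,15), (13,16), (17,19), (15,20), (20,22), (19,23).
Pick (0,2); next start ≥ 2 → (9,11); next start ≥ 11 → (11,15); next start ≥ 15 → (17,19); next start ≥ 19 → (20,22).
Selected 5 broadcasts.

5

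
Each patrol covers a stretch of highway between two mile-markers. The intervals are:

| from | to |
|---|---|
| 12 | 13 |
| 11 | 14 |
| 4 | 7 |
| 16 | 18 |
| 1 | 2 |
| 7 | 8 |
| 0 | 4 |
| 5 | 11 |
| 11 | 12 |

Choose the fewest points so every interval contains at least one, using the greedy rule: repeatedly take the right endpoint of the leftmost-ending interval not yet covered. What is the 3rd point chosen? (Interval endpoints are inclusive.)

Sorted: [1,2] [0,4] [4,7] [7,8] [5,11] [11,12] [12,13] [11,14] [16,18]
{[1,2],[0,4]} hit by 2; {[4,7],[7,8],[5,11]} hit by 7; {[11,12],[12,13],[11,14]} hit by 12; {[16,18]} hit by 18.
Points: 2, 7, 12, 18 (4 total).

12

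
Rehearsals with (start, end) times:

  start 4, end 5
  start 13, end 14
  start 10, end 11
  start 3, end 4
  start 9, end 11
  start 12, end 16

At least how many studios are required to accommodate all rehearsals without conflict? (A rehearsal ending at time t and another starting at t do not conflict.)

Count concurrent intervals with a sweep; the peak is the room count.
starts: [3, 4, 9, 10, 12, 13]
ends:   [4, 5, 11, 11, 14, 16]
s3→1 e4→0 s4→1 e5→0 s9→1 s10→2  — peak 2.

2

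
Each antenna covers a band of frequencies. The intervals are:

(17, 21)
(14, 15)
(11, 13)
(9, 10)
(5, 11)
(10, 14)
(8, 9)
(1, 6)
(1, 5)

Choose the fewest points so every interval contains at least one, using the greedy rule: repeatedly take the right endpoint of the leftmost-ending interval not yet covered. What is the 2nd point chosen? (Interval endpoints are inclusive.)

Process intervals by earliest right end; each time one isn't hit yet, stab at its right endpoint.
Sorted: [1,5] [1,6] [8,9] [9,10] [5,11] [11,13] [10,14] [14,15] [17,21]
{[1,5],[1,6]} hit by 5; {[8,9],[9,10],[5,11]} hit by 9; {[11,13],[10,14]} hit by 13; {[14,15]} hit by 15; {[17,21]} hit by 21.
Points: 5, 9, 13, 15, 21 (5 total).

9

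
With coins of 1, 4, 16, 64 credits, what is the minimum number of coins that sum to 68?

2

Greedy: take as many of the largest coin as possible, then repeat with the remainder.
68 = 1×64 + 1×4
Total coins = 1 + 1 = 2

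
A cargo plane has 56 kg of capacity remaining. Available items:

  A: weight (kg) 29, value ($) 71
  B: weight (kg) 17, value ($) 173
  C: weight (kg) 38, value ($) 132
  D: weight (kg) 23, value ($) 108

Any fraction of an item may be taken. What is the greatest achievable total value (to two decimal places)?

336.58

Sort by value per unit weight and fill in that order.
Ratios (sorted): B 10.18, D 4.70, C 3.47, A 2.45
take B (17 @ 173); take D (23 @ 108); take 16/38 of C → 55.58. Capacity used 56/56.
Total value = 336.58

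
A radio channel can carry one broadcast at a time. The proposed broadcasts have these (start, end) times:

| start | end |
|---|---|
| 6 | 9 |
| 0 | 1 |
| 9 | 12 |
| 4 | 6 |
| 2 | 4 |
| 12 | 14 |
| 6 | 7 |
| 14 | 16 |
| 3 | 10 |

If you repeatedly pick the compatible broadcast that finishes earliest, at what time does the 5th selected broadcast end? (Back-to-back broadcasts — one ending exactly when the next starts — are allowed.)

Sort by end time and greedily take each interval whose start is ≥ the last chosen end.
By end time: (0,1), (2,4), (4,6), (6,7), (6,9), (3,10), (9,12), (12,14), (14,16).
Pick (0,1); next start ≥ 1 → (2,4); next start ≥ 4 → (4,6); next start ≥ 6 → (6,7); next start ≥ 7 → (9,12); next start ≥ 12 → (12,14); next start ≥ 14 → (14,16).
Selected: (0,1) (2,4) (4,6) (6,7) (9,12) (12,14) (14,16)

12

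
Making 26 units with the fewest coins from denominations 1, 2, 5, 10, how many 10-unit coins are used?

26 − 2×10→6 − 1×5→1 − 1×1→0
Count of 10: 2

2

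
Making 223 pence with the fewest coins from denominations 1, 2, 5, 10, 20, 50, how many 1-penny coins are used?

223 = 4×50 + 1×20 + 1×2 + 1×1
Count of 1: 1

1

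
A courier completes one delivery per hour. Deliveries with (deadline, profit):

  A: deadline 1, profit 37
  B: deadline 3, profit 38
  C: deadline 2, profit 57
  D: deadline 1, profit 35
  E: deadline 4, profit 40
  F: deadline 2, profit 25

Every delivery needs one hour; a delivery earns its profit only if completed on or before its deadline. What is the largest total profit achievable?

Sort by profit descending; place each in the latest free slot ≤ its deadline.
By profit: C(d2,57), E(d4,40), B(d3,38), A(d1,37), D(d1,35), F(d2,25)
C→slot 2; E→slot 4; B→slot 3; A→slot 1; D skipped; F skipped.
Profit = 37 + 57 + 38 + 40 = 172

172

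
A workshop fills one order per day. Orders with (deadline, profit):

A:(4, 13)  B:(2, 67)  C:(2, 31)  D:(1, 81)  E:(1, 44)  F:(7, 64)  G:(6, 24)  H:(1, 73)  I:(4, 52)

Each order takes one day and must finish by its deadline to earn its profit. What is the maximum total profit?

By profit: D(d1,81), H(d1,73), B(d2,67), F(d7,64), I(d4,52), E(d1,44), C(d2,31), G(d6,24), A(d4,13)
D→slot 1; H skipped; B→slot 2; F→slot 7; I→slot 4; E skipped; C skipped; G→slot 6; A→slot 3.
Profit = 81 + 67 + 13 + 52 + 24 + 64 = 301

301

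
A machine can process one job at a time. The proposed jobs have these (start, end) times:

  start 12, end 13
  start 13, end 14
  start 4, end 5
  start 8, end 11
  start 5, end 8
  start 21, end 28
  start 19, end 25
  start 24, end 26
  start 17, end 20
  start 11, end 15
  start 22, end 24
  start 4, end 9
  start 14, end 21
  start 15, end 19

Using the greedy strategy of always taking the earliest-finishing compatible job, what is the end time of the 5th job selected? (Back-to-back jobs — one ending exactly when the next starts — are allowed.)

By end time: (4,5), (5,8), (4,9), (8,11), (12,13), (13,14), (11,15), (15,19), (17,20), (14,21), (22,24), (19,25), (24,26), (21,28).
Pick (4,5); next start ≥ 5 → (5,8); next start ≥ 8 → (8,11); next start ≥ 11 → (12,13); next start ≥ 13 → (13,14); next start ≥ 14 → (15,19); next start ≥ 19 → (22,24); next start ≥ 24 → (24,26).
Selected: (4,5) (5,8) (8,11) (12,13) (13,14) (15,19) (22,24) (24,26)

14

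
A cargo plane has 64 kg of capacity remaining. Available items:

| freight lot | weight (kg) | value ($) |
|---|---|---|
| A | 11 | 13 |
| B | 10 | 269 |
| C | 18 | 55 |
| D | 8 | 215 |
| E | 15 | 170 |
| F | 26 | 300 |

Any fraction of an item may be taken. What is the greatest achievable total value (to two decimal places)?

969.28

Order: B (269/10=26.90) > D (215/8=26.88) > F (300/26=11.54) > E (170/15=11.33) > C (55/18=3.06) > A (13/11=1.18)
Fill: take B (10 @ 269) → take D (8 @ 215) → take F (26 @ 300) → take E (15 @ 170) → take 5/18 of C → 15.28; 64/64 used.
Total value = 969.28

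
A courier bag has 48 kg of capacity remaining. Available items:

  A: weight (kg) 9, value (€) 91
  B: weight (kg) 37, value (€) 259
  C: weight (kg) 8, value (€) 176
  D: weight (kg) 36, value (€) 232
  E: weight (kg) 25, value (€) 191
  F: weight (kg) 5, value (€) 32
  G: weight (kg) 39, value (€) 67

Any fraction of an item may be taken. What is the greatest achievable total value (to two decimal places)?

Greedy by value/weight ratio, highest first.
Order: C (176/8=22.00) > A (91/9=10.11) > E (191/25=7.64) > B (259/37=7.00) > D (232/36=6.44) > F (32/5=6.40) > G (67/39=1.72)
Fill: take C (8 @ 176) → take A (9 @ 91) → take E (25 @ 191) → take 6/37 of B → 42.00; 48/48 used.
Total value = 500.00

500.00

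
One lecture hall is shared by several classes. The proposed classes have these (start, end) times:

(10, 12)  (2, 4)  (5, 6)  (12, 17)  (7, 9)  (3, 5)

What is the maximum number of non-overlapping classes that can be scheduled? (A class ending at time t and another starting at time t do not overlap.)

5

Greedy by earliest finish: after sorting by end time, pick each interval compatible with the last pick.
By end time: (2,4), (3,5), (5,6), (7,9), (10,12), (12,17).
Pick (2,4); next start ≥ 4 → (5,6); next start ≥ 6 → (7,9); next start ≥ 9 → (10,12); next start ≥ 12 → (12,17).
Selected 5 classes.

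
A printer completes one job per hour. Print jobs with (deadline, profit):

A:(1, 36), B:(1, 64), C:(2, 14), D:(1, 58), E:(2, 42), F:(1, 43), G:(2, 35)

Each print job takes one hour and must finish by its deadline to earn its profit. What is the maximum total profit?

Take jobs in profit order; each goes to the latest open slot no later than its deadline.
Profit order: B=64 D=58 F=43 E=42 A=36 G=35 C=14
Assign: B→slot 1, D skipped, F skipped, E→slot 2, A skipped, G skipped, C skipped.
Slots: [1:B] [2:E]
Profit = 64 + 42 = 106

106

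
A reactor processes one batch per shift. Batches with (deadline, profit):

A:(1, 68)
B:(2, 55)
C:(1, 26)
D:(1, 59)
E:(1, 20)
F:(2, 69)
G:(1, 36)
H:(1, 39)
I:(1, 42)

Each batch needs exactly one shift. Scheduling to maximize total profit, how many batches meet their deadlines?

Sort by profit descending; place each in the latest free slot ≤ its deadline.
By profit: F(d2,69), A(d1,68), D(d1,59), B(d2,55), I(d1,42), H(d1,39), G(d1,36), C(d1,26), E(d1,20)
F→slot 2; A→slot 1; D skipped; B skipped; I skipped; H skipped; G skipped; C skipped; E skipped.
2 of 9 scheduled.

2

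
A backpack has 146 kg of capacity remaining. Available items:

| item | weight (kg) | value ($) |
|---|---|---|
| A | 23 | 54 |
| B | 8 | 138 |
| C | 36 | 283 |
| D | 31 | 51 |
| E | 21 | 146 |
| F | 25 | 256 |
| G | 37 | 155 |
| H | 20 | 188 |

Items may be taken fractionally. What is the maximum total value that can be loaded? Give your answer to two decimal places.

Order: B (138/8=17.25) > F (256/25=10.24) > H (188/20=9.40) > C (283/36=7.86) > E (146/21=6.95) > G (155/37=4.19) > A (54/23=2.35) > D (51/31=1.65)
Fill: take B (8 @ 138) → take F (25 @ 256) → take H (20 @ 188) → take C (36 @ 283) → take E (21 @ 146) → take 36/37 of G → 150.81; 146/146 used.
Total value = 1161.81

1161.81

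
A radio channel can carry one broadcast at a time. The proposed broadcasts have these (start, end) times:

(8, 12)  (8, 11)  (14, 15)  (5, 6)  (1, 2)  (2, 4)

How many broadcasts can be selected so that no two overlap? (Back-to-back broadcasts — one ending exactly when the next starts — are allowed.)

By end time: (1,2), (2,4), (5,6), (8,11), (8,12), (14,15).
Pick (1,2); next start ≥ 2 → (2,4); next start ≥ 4 → (5,6); next start ≥ 6 → (8,11); next start ≥ 11 → (14,15).
Selected 5 broadcasts.

5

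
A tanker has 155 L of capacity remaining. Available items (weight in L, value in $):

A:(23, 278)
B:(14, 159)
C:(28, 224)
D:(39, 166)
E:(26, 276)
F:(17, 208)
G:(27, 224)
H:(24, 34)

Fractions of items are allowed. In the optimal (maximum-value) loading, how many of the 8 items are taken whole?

Greedy by value/weight ratio, highest first.
Order: F (208/17=12.24) > A (278/23=12.09) > B (159/14=11.36) > E (276/26=10.62) > G (224/27=8.30) > C (224/28=8.00) > D (166/39=4.26) > H (34/24=1.42)
Fill: take F (17 @ 208) → take A (23 @ 278) → take B (14 @ 159) → take E (26 @ 276) → take G (27 @ 224) → take C (28 @ 224) → take 20/39 of D → 85.13; 155/155 used.
6 item(s) taken whole; one partial (take 20/39 of D).

6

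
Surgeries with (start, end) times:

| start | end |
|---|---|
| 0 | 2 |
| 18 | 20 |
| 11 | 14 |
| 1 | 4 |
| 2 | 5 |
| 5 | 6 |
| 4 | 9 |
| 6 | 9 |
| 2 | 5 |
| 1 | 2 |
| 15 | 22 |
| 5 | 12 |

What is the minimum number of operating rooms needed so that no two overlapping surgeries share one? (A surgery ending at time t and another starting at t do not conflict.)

3

starts: [0, 1, 1, 2, 2, 4, 5, 5, 6, 11, 15, 18]
ends:   [2, 2, 4, 5, 5, 6, 9, 9, 12, 14, 20, 22]
s0→1 s1→2 s1→3  — peak 3.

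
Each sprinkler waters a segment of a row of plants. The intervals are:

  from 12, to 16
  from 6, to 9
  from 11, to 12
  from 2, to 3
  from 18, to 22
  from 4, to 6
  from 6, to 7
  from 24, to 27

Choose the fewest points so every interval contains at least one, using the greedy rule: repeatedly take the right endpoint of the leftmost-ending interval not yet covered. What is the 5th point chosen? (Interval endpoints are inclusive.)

Sorted: [2,3] [4,6] [6,7] [6,9] [11,12] [12,16] [18,22] [24,27]
{[2,3]} hit by 3; {[4,6],[6,7],[6,9]} hit by 6; {[11,12],[12,16]} hit by 12; {[18,22]} hit by 22; {[24,27]} hit by 27.
Points: 3, 6, 12, 22, 27 (5 total).

27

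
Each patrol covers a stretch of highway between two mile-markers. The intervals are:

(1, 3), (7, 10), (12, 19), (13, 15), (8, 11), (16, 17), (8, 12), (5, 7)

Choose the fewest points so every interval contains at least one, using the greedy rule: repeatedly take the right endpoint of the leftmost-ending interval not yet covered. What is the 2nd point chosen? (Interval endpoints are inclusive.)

7

Process intervals by earliest right end; each time one isn't hit yet, stab at its right endpoint.
Sorted: [1,3] [5,7] [7,10] [8,11] [8,12] [13,15] [16,17] [12,19]
{[1,3]} hit by 3; {[5,7],[7,10]} hit by 7; {[8,11],[8,12]} hit by 11; {[13,15]} hit by 15; {[16,17],[12,19]} hit by 17.
Points: 3, 7, 11, 15, 17 (5 total).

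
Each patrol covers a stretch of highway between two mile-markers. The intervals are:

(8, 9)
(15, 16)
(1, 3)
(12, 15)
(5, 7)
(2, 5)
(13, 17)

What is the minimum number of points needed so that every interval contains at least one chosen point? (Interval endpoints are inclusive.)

Process intervals by earliest right end; each time one isn't hit yet, stab at its right endpoint.
Sorted: [1,3] [2,5] [5,7] [8,9] [12,15] [15,16] [13,17]
{[1,3],[2,5]} hit by 3; {[5,7]} hit by 7; {[8,9]} hit by 9; {[12,15],[15,16],[13,17]} hit by 15.
Points: 3, 7, 9, 15 (4 total).

4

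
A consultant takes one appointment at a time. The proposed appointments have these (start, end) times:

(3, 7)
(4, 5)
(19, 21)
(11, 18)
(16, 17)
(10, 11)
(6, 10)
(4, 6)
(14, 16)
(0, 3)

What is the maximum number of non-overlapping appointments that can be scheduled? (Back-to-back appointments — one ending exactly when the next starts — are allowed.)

Sorted by end: (0,3)  (4,5)  (4,6)  (3,7)  (6,10)  (10,11)  (14,16)  (16,17)  (11,18)  (19,21)
take (0,3); take (4,5); take (6,10); take (10,11); take (14,16); take (16,17); take (19,21).
Selected 7 appointments.

7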